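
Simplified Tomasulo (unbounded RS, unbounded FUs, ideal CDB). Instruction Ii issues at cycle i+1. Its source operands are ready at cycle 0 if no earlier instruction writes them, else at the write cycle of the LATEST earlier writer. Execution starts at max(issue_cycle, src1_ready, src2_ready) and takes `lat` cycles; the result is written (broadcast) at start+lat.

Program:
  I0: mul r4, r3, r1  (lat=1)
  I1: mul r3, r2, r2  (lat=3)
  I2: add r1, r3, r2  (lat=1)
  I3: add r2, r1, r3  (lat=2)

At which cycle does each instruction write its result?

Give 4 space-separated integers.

Answer: 2 5 6 8

Derivation:
I0 mul r4: issue@1 deps=(None,None) exec_start@1 write@2
I1 mul r3: issue@2 deps=(None,None) exec_start@2 write@5
I2 add r1: issue@3 deps=(1,None) exec_start@5 write@6
I3 add r2: issue@4 deps=(2,1) exec_start@6 write@8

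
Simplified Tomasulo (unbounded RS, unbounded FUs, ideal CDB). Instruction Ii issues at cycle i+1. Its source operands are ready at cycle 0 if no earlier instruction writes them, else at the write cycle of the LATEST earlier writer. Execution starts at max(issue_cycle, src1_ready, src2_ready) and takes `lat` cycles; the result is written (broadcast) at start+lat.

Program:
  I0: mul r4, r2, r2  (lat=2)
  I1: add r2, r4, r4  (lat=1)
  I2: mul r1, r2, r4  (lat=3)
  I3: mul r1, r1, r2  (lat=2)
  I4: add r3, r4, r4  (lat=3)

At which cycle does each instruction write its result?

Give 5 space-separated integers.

Answer: 3 4 7 9 8

Derivation:
I0 mul r4: issue@1 deps=(None,None) exec_start@1 write@3
I1 add r2: issue@2 deps=(0,0) exec_start@3 write@4
I2 mul r1: issue@3 deps=(1,0) exec_start@4 write@7
I3 mul r1: issue@4 deps=(2,1) exec_start@7 write@9
I4 add r3: issue@5 deps=(0,0) exec_start@5 write@8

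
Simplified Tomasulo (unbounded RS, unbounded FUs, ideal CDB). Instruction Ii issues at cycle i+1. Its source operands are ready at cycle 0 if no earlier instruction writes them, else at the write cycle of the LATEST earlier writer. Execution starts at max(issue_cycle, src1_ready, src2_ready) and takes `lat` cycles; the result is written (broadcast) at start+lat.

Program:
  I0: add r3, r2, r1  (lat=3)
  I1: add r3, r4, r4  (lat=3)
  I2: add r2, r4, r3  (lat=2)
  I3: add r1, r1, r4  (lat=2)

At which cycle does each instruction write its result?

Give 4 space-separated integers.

I0 add r3: issue@1 deps=(None,None) exec_start@1 write@4
I1 add r3: issue@2 deps=(None,None) exec_start@2 write@5
I2 add r2: issue@3 deps=(None,1) exec_start@5 write@7
I3 add r1: issue@4 deps=(None,None) exec_start@4 write@6

Answer: 4 5 7 6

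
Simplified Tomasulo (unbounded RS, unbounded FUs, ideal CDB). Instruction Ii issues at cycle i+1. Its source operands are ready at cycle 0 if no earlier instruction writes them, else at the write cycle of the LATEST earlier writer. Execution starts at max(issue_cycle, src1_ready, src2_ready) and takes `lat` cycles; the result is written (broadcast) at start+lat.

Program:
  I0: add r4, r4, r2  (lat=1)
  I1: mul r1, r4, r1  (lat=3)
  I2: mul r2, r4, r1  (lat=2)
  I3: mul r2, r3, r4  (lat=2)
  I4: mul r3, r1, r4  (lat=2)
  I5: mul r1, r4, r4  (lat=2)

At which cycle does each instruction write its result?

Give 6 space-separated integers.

I0 add r4: issue@1 deps=(None,None) exec_start@1 write@2
I1 mul r1: issue@2 deps=(0,None) exec_start@2 write@5
I2 mul r2: issue@3 deps=(0,1) exec_start@5 write@7
I3 mul r2: issue@4 deps=(None,0) exec_start@4 write@6
I4 mul r3: issue@5 deps=(1,0) exec_start@5 write@7
I5 mul r1: issue@6 deps=(0,0) exec_start@6 write@8

Answer: 2 5 7 6 7 8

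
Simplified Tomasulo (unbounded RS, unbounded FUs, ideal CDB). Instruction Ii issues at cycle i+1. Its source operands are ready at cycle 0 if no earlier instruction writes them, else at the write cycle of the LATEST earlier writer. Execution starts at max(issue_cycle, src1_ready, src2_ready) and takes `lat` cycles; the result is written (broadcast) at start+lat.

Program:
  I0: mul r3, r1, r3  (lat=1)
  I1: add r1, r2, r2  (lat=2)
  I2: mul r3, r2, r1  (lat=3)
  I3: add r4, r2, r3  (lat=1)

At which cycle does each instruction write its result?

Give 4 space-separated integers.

I0 mul r3: issue@1 deps=(None,None) exec_start@1 write@2
I1 add r1: issue@2 deps=(None,None) exec_start@2 write@4
I2 mul r3: issue@3 deps=(None,1) exec_start@4 write@7
I3 add r4: issue@4 deps=(None,2) exec_start@7 write@8

Answer: 2 4 7 8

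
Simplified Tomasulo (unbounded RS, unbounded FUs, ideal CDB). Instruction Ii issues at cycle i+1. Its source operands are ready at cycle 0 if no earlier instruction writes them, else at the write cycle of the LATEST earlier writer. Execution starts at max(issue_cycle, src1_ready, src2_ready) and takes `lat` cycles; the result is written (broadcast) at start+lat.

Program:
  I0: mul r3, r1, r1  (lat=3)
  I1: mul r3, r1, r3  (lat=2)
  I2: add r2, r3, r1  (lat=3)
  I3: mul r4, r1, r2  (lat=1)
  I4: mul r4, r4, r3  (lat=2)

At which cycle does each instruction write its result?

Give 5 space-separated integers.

Answer: 4 6 9 10 12

Derivation:
I0 mul r3: issue@1 deps=(None,None) exec_start@1 write@4
I1 mul r3: issue@2 deps=(None,0) exec_start@4 write@6
I2 add r2: issue@3 deps=(1,None) exec_start@6 write@9
I3 mul r4: issue@4 deps=(None,2) exec_start@9 write@10
I4 mul r4: issue@5 deps=(3,1) exec_start@10 write@12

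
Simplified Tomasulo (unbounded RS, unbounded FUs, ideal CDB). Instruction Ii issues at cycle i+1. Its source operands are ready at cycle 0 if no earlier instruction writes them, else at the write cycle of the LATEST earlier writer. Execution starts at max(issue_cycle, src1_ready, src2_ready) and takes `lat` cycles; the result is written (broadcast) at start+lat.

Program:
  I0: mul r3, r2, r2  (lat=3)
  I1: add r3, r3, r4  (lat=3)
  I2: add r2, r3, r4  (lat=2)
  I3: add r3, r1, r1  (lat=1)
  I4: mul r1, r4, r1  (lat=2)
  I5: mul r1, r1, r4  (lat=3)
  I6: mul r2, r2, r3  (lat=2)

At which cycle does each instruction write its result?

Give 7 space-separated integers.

I0 mul r3: issue@1 deps=(None,None) exec_start@1 write@4
I1 add r3: issue@2 deps=(0,None) exec_start@4 write@7
I2 add r2: issue@3 deps=(1,None) exec_start@7 write@9
I3 add r3: issue@4 deps=(None,None) exec_start@4 write@5
I4 mul r1: issue@5 deps=(None,None) exec_start@5 write@7
I5 mul r1: issue@6 deps=(4,None) exec_start@7 write@10
I6 mul r2: issue@7 deps=(2,3) exec_start@9 write@11

Answer: 4 7 9 5 7 10 11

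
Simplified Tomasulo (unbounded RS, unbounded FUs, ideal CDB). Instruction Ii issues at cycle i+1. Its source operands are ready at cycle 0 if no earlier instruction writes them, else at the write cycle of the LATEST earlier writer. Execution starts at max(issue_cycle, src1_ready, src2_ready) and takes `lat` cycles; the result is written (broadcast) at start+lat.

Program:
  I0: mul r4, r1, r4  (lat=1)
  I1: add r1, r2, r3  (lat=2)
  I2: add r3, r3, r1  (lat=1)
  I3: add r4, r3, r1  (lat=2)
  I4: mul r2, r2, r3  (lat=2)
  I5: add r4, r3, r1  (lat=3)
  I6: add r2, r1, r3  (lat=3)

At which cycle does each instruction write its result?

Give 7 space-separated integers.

I0 mul r4: issue@1 deps=(None,None) exec_start@1 write@2
I1 add r1: issue@2 deps=(None,None) exec_start@2 write@4
I2 add r3: issue@3 deps=(None,1) exec_start@4 write@5
I3 add r4: issue@4 deps=(2,1) exec_start@5 write@7
I4 mul r2: issue@5 deps=(None,2) exec_start@5 write@7
I5 add r4: issue@6 deps=(2,1) exec_start@6 write@9
I6 add r2: issue@7 deps=(1,2) exec_start@7 write@10

Answer: 2 4 5 7 7 9 10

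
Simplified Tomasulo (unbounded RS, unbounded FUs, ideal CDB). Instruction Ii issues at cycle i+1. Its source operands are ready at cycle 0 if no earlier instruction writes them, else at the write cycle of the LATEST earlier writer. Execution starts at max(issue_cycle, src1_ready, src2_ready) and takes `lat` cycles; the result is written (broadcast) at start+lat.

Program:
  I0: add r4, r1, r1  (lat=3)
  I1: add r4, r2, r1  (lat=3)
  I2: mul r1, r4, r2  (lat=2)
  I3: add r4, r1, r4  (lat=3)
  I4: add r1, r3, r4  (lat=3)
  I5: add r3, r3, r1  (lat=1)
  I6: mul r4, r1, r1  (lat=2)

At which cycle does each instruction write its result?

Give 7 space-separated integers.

I0 add r4: issue@1 deps=(None,None) exec_start@1 write@4
I1 add r4: issue@2 deps=(None,None) exec_start@2 write@5
I2 mul r1: issue@3 deps=(1,None) exec_start@5 write@7
I3 add r4: issue@4 deps=(2,1) exec_start@7 write@10
I4 add r1: issue@5 deps=(None,3) exec_start@10 write@13
I5 add r3: issue@6 deps=(None,4) exec_start@13 write@14
I6 mul r4: issue@7 deps=(4,4) exec_start@13 write@15

Answer: 4 5 7 10 13 14 15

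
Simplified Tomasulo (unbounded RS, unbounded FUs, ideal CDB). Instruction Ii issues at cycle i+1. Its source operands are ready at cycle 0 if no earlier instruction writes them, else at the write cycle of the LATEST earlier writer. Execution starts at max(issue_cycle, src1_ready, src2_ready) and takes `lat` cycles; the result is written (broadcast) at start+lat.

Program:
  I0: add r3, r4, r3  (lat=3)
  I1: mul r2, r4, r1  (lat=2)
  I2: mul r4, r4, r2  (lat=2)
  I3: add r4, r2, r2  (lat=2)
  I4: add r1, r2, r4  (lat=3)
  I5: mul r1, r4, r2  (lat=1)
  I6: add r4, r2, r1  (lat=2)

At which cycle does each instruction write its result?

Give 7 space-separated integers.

I0 add r3: issue@1 deps=(None,None) exec_start@1 write@4
I1 mul r2: issue@2 deps=(None,None) exec_start@2 write@4
I2 mul r4: issue@3 deps=(None,1) exec_start@4 write@6
I3 add r4: issue@4 deps=(1,1) exec_start@4 write@6
I4 add r1: issue@5 deps=(1,3) exec_start@6 write@9
I5 mul r1: issue@6 deps=(3,1) exec_start@6 write@7
I6 add r4: issue@7 deps=(1,5) exec_start@7 write@9

Answer: 4 4 6 6 9 7 9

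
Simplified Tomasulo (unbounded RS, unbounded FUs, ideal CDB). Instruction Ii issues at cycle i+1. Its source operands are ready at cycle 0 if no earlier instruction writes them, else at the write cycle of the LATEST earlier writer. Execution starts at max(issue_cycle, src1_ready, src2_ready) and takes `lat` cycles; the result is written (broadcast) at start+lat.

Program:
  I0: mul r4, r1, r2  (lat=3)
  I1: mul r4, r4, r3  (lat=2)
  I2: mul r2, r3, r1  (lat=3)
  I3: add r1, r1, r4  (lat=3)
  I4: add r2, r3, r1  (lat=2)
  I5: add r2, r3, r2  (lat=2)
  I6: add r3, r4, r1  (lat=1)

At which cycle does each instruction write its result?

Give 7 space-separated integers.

I0 mul r4: issue@1 deps=(None,None) exec_start@1 write@4
I1 mul r4: issue@2 deps=(0,None) exec_start@4 write@6
I2 mul r2: issue@3 deps=(None,None) exec_start@3 write@6
I3 add r1: issue@4 deps=(None,1) exec_start@6 write@9
I4 add r2: issue@5 deps=(None,3) exec_start@9 write@11
I5 add r2: issue@6 deps=(None,4) exec_start@11 write@13
I6 add r3: issue@7 deps=(1,3) exec_start@9 write@10

Answer: 4 6 6 9 11 13 10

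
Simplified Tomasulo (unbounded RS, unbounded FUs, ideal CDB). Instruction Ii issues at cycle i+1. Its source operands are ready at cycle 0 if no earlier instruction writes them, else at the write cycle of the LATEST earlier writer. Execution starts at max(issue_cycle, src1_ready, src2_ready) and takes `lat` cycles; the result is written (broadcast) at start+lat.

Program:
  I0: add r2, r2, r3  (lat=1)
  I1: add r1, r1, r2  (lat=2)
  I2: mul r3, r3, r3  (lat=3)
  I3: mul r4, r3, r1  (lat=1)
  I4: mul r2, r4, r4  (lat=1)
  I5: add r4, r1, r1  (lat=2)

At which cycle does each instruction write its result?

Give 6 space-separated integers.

Answer: 2 4 6 7 8 8

Derivation:
I0 add r2: issue@1 deps=(None,None) exec_start@1 write@2
I1 add r1: issue@2 deps=(None,0) exec_start@2 write@4
I2 mul r3: issue@3 deps=(None,None) exec_start@3 write@6
I3 mul r4: issue@4 deps=(2,1) exec_start@6 write@7
I4 mul r2: issue@5 deps=(3,3) exec_start@7 write@8
I5 add r4: issue@6 deps=(1,1) exec_start@6 write@8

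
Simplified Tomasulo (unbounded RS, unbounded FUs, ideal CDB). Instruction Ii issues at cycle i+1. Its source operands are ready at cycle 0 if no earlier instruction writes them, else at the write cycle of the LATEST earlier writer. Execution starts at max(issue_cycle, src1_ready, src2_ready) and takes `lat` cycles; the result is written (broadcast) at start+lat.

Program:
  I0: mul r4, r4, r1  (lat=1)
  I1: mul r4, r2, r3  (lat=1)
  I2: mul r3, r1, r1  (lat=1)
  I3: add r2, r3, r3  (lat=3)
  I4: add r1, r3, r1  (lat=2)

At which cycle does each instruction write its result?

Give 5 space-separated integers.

I0 mul r4: issue@1 deps=(None,None) exec_start@1 write@2
I1 mul r4: issue@2 deps=(None,None) exec_start@2 write@3
I2 mul r3: issue@3 deps=(None,None) exec_start@3 write@4
I3 add r2: issue@4 deps=(2,2) exec_start@4 write@7
I4 add r1: issue@5 deps=(2,None) exec_start@5 write@7

Answer: 2 3 4 7 7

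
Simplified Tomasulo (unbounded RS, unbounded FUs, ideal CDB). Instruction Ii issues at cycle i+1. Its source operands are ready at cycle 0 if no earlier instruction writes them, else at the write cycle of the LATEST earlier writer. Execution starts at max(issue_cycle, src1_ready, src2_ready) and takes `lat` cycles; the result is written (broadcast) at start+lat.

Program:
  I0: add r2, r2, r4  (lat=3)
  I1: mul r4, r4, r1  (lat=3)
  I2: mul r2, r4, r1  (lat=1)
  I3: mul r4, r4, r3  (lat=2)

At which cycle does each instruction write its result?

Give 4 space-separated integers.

Answer: 4 5 6 7

Derivation:
I0 add r2: issue@1 deps=(None,None) exec_start@1 write@4
I1 mul r4: issue@2 deps=(None,None) exec_start@2 write@5
I2 mul r2: issue@3 deps=(1,None) exec_start@5 write@6
I3 mul r4: issue@4 deps=(1,None) exec_start@5 write@7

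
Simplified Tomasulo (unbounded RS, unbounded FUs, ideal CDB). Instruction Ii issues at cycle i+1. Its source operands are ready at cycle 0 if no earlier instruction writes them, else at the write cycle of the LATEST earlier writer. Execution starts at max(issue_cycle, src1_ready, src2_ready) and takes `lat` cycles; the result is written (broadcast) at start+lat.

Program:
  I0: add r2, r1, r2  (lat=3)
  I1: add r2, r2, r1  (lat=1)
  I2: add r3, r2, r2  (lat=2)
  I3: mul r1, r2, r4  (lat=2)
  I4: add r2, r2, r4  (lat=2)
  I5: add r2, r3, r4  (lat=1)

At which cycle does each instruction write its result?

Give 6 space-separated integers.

Answer: 4 5 7 7 7 8

Derivation:
I0 add r2: issue@1 deps=(None,None) exec_start@1 write@4
I1 add r2: issue@2 deps=(0,None) exec_start@4 write@5
I2 add r3: issue@3 deps=(1,1) exec_start@5 write@7
I3 mul r1: issue@4 deps=(1,None) exec_start@5 write@7
I4 add r2: issue@5 deps=(1,None) exec_start@5 write@7
I5 add r2: issue@6 deps=(2,None) exec_start@7 write@8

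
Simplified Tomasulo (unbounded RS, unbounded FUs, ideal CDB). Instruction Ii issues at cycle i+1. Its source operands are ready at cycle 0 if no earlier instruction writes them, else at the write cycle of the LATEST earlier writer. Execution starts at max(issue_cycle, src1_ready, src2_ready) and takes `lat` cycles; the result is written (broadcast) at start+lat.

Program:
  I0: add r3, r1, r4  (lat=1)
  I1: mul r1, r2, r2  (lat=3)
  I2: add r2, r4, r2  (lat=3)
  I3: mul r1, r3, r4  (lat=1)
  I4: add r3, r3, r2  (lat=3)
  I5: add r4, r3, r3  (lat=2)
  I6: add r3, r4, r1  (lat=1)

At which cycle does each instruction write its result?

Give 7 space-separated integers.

I0 add r3: issue@1 deps=(None,None) exec_start@1 write@2
I1 mul r1: issue@2 deps=(None,None) exec_start@2 write@5
I2 add r2: issue@3 deps=(None,None) exec_start@3 write@6
I3 mul r1: issue@4 deps=(0,None) exec_start@4 write@5
I4 add r3: issue@5 deps=(0,2) exec_start@6 write@9
I5 add r4: issue@6 deps=(4,4) exec_start@9 write@11
I6 add r3: issue@7 deps=(5,3) exec_start@11 write@12

Answer: 2 5 6 5 9 11 12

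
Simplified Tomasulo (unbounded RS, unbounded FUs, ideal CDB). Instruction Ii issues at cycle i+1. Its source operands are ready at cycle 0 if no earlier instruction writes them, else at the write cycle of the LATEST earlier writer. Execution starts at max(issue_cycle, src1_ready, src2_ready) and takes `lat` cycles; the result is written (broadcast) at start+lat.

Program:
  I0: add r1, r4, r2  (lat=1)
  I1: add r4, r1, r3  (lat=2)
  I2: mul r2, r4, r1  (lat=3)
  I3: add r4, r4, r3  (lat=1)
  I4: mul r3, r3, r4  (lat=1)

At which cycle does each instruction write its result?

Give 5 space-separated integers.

Answer: 2 4 7 5 6

Derivation:
I0 add r1: issue@1 deps=(None,None) exec_start@1 write@2
I1 add r4: issue@2 deps=(0,None) exec_start@2 write@4
I2 mul r2: issue@3 deps=(1,0) exec_start@4 write@7
I3 add r4: issue@4 deps=(1,None) exec_start@4 write@5
I4 mul r3: issue@5 deps=(None,3) exec_start@5 write@6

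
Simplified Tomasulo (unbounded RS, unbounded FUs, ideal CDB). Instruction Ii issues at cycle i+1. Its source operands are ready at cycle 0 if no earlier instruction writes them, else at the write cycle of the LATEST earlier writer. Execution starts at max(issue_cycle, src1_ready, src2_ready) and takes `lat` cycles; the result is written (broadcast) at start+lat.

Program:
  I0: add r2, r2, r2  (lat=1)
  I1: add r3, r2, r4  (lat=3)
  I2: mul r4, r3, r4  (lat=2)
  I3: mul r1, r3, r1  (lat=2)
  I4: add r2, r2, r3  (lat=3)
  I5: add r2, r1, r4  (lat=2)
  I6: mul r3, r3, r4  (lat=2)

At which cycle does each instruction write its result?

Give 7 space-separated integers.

I0 add r2: issue@1 deps=(None,None) exec_start@1 write@2
I1 add r3: issue@2 deps=(0,None) exec_start@2 write@5
I2 mul r4: issue@3 deps=(1,None) exec_start@5 write@7
I3 mul r1: issue@4 deps=(1,None) exec_start@5 write@7
I4 add r2: issue@5 deps=(0,1) exec_start@5 write@8
I5 add r2: issue@6 deps=(3,2) exec_start@7 write@9
I6 mul r3: issue@7 deps=(1,2) exec_start@7 write@9

Answer: 2 5 7 7 8 9 9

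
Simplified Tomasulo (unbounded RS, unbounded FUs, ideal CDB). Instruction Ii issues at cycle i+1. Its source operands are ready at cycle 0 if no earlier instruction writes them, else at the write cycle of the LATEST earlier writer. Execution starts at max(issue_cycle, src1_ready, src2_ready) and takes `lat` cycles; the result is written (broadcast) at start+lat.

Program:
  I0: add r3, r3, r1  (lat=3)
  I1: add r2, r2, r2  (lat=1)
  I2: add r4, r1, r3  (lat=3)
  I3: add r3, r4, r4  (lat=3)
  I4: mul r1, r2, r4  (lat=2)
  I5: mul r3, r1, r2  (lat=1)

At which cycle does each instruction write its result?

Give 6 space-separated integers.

Answer: 4 3 7 10 9 10

Derivation:
I0 add r3: issue@1 deps=(None,None) exec_start@1 write@4
I1 add r2: issue@2 deps=(None,None) exec_start@2 write@3
I2 add r4: issue@3 deps=(None,0) exec_start@4 write@7
I3 add r3: issue@4 deps=(2,2) exec_start@7 write@10
I4 mul r1: issue@5 deps=(1,2) exec_start@7 write@9
I5 mul r3: issue@6 deps=(4,1) exec_start@9 write@10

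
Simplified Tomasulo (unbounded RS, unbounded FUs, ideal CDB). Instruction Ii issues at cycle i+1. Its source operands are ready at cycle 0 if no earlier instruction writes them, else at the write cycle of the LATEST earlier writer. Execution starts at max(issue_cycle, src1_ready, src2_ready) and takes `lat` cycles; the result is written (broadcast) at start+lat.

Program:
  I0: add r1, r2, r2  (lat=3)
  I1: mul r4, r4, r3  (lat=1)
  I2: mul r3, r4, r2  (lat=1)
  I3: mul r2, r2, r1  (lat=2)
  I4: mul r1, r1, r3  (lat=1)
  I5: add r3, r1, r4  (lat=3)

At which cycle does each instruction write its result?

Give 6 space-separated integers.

Answer: 4 3 4 6 6 9

Derivation:
I0 add r1: issue@1 deps=(None,None) exec_start@1 write@4
I1 mul r4: issue@2 deps=(None,None) exec_start@2 write@3
I2 mul r3: issue@3 deps=(1,None) exec_start@3 write@4
I3 mul r2: issue@4 deps=(None,0) exec_start@4 write@6
I4 mul r1: issue@5 deps=(0,2) exec_start@5 write@6
I5 add r3: issue@6 deps=(4,1) exec_start@6 write@9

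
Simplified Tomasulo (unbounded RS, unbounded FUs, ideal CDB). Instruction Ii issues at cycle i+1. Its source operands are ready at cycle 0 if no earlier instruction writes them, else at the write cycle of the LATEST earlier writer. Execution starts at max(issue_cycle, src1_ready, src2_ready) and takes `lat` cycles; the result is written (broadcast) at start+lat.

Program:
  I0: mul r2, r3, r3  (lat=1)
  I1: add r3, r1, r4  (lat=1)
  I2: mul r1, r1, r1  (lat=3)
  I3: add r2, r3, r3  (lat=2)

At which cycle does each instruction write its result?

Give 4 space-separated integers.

I0 mul r2: issue@1 deps=(None,None) exec_start@1 write@2
I1 add r3: issue@2 deps=(None,None) exec_start@2 write@3
I2 mul r1: issue@3 deps=(None,None) exec_start@3 write@6
I3 add r2: issue@4 deps=(1,1) exec_start@4 write@6

Answer: 2 3 6 6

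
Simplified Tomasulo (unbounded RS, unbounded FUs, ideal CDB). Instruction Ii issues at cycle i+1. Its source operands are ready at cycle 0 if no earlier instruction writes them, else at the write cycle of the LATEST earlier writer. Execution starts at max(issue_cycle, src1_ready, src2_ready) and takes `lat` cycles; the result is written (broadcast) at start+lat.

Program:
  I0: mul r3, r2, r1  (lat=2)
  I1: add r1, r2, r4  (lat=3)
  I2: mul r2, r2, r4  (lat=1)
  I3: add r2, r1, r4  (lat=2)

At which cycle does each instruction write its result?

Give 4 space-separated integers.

Answer: 3 5 4 7

Derivation:
I0 mul r3: issue@1 deps=(None,None) exec_start@1 write@3
I1 add r1: issue@2 deps=(None,None) exec_start@2 write@5
I2 mul r2: issue@3 deps=(None,None) exec_start@3 write@4
I3 add r2: issue@4 deps=(1,None) exec_start@5 write@7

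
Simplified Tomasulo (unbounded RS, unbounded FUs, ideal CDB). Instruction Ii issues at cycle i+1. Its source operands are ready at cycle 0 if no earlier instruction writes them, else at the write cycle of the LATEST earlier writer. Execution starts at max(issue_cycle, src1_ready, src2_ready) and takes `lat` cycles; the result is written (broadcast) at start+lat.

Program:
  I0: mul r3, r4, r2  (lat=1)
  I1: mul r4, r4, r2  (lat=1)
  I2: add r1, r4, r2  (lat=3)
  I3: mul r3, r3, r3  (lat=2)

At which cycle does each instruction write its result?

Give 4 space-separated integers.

I0 mul r3: issue@1 deps=(None,None) exec_start@1 write@2
I1 mul r4: issue@2 deps=(None,None) exec_start@2 write@3
I2 add r1: issue@3 deps=(1,None) exec_start@3 write@6
I3 mul r3: issue@4 deps=(0,0) exec_start@4 write@6

Answer: 2 3 6 6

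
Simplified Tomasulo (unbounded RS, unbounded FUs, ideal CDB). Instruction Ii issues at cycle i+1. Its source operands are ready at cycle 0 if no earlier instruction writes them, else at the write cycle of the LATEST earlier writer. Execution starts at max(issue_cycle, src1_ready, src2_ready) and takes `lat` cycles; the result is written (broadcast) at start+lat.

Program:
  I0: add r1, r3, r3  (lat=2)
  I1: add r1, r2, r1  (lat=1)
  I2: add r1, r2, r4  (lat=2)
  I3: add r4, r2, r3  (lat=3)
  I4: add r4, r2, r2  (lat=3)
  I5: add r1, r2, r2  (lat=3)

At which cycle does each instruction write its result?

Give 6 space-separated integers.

Answer: 3 4 5 7 8 9

Derivation:
I0 add r1: issue@1 deps=(None,None) exec_start@1 write@3
I1 add r1: issue@2 deps=(None,0) exec_start@3 write@4
I2 add r1: issue@3 deps=(None,None) exec_start@3 write@5
I3 add r4: issue@4 deps=(None,None) exec_start@4 write@7
I4 add r4: issue@5 deps=(None,None) exec_start@5 write@8
I5 add r1: issue@6 deps=(None,None) exec_start@6 write@9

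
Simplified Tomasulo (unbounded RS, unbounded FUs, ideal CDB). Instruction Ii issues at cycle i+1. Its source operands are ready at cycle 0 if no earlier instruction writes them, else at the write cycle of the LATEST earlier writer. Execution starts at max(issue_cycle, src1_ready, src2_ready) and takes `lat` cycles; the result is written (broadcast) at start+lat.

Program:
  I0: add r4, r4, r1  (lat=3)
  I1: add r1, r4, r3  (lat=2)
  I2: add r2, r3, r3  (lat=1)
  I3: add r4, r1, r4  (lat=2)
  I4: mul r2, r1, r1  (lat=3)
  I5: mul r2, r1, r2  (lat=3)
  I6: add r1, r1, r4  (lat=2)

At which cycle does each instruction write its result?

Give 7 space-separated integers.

Answer: 4 6 4 8 9 12 10

Derivation:
I0 add r4: issue@1 deps=(None,None) exec_start@1 write@4
I1 add r1: issue@2 deps=(0,None) exec_start@4 write@6
I2 add r2: issue@3 deps=(None,None) exec_start@3 write@4
I3 add r4: issue@4 deps=(1,0) exec_start@6 write@8
I4 mul r2: issue@5 deps=(1,1) exec_start@6 write@9
I5 mul r2: issue@6 deps=(1,4) exec_start@9 write@12
I6 add r1: issue@7 deps=(1,3) exec_start@8 write@10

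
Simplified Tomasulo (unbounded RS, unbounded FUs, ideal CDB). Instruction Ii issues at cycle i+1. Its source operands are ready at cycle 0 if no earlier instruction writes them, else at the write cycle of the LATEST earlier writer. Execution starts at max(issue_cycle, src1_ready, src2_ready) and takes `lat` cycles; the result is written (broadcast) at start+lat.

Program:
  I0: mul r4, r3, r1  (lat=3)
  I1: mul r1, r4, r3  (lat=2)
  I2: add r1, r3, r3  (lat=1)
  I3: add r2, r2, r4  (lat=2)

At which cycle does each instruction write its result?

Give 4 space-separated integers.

Answer: 4 6 4 6

Derivation:
I0 mul r4: issue@1 deps=(None,None) exec_start@1 write@4
I1 mul r1: issue@2 deps=(0,None) exec_start@4 write@6
I2 add r1: issue@3 deps=(None,None) exec_start@3 write@4
I3 add r2: issue@4 deps=(None,0) exec_start@4 write@6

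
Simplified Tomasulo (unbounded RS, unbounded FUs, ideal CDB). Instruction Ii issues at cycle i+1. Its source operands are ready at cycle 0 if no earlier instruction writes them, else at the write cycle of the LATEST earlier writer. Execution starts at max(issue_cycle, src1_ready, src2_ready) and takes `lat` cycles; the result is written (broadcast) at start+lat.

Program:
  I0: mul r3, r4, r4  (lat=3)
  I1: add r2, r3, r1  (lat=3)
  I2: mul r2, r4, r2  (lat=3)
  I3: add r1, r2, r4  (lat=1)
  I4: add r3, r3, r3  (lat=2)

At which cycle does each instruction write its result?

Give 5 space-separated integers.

I0 mul r3: issue@1 deps=(None,None) exec_start@1 write@4
I1 add r2: issue@2 deps=(0,None) exec_start@4 write@7
I2 mul r2: issue@3 deps=(None,1) exec_start@7 write@10
I3 add r1: issue@4 deps=(2,None) exec_start@10 write@11
I4 add r3: issue@5 deps=(0,0) exec_start@5 write@7

Answer: 4 7 10 11 7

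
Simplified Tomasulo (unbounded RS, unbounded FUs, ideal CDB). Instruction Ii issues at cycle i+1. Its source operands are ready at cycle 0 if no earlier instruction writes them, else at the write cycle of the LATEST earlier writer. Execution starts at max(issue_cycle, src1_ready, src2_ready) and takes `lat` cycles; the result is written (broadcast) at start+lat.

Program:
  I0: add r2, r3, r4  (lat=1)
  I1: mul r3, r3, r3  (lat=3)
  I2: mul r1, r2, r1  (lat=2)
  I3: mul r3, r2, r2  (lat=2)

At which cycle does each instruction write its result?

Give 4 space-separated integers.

Answer: 2 5 5 6

Derivation:
I0 add r2: issue@1 deps=(None,None) exec_start@1 write@2
I1 mul r3: issue@2 deps=(None,None) exec_start@2 write@5
I2 mul r1: issue@3 deps=(0,None) exec_start@3 write@5
I3 mul r3: issue@4 deps=(0,0) exec_start@4 write@6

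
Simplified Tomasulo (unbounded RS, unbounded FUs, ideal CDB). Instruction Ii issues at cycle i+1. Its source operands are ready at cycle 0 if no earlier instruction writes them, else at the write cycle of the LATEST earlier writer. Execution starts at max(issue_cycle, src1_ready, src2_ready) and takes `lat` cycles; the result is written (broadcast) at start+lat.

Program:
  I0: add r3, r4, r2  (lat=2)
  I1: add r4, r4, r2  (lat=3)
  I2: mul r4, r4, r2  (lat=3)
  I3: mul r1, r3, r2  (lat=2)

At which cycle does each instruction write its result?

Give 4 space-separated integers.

Answer: 3 5 8 6

Derivation:
I0 add r3: issue@1 deps=(None,None) exec_start@1 write@3
I1 add r4: issue@2 deps=(None,None) exec_start@2 write@5
I2 mul r4: issue@3 deps=(1,None) exec_start@5 write@8
I3 mul r1: issue@4 deps=(0,None) exec_start@4 write@6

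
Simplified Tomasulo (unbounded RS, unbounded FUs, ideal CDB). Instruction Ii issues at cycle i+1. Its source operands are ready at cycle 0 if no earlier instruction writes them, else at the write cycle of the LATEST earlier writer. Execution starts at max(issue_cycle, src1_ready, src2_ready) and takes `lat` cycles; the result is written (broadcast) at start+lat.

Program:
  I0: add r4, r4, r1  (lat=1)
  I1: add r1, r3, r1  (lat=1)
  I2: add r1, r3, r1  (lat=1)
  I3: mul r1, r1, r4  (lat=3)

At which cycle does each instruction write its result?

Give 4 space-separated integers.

Answer: 2 3 4 7

Derivation:
I0 add r4: issue@1 deps=(None,None) exec_start@1 write@2
I1 add r1: issue@2 deps=(None,None) exec_start@2 write@3
I2 add r1: issue@3 deps=(None,1) exec_start@3 write@4
I3 mul r1: issue@4 deps=(2,0) exec_start@4 write@7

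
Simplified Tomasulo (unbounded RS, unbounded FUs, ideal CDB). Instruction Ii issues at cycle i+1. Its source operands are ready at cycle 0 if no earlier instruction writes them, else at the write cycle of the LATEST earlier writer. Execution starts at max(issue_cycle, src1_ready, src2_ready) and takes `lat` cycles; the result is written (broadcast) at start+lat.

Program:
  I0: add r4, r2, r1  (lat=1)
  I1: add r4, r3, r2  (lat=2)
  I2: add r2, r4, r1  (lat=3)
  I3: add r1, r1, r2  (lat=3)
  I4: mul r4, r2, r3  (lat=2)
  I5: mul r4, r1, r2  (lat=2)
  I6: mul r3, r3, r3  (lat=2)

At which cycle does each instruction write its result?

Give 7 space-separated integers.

I0 add r4: issue@1 deps=(None,None) exec_start@1 write@2
I1 add r4: issue@2 deps=(None,None) exec_start@2 write@4
I2 add r2: issue@3 deps=(1,None) exec_start@4 write@7
I3 add r1: issue@4 deps=(None,2) exec_start@7 write@10
I4 mul r4: issue@5 deps=(2,None) exec_start@7 write@9
I5 mul r4: issue@6 deps=(3,2) exec_start@10 write@12
I6 mul r3: issue@7 deps=(None,None) exec_start@7 write@9

Answer: 2 4 7 10 9 12 9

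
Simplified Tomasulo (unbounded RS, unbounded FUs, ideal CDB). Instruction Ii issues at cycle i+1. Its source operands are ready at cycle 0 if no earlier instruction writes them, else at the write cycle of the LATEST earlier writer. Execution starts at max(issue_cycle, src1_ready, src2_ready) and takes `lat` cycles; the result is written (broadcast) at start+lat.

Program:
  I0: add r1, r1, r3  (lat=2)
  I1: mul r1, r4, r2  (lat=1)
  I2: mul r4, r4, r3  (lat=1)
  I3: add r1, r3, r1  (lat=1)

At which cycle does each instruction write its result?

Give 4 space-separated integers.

Answer: 3 3 4 5

Derivation:
I0 add r1: issue@1 deps=(None,None) exec_start@1 write@3
I1 mul r1: issue@2 deps=(None,None) exec_start@2 write@3
I2 mul r4: issue@3 deps=(None,None) exec_start@3 write@4
I3 add r1: issue@4 deps=(None,1) exec_start@4 write@5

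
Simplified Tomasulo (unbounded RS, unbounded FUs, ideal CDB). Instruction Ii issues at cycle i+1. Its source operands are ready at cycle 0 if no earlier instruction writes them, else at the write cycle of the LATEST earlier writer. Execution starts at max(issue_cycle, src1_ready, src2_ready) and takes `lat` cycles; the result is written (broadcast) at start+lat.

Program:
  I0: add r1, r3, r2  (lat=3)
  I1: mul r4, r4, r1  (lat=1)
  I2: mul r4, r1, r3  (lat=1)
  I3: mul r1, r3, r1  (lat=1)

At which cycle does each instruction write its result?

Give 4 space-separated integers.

Answer: 4 5 5 5

Derivation:
I0 add r1: issue@1 deps=(None,None) exec_start@1 write@4
I1 mul r4: issue@2 deps=(None,0) exec_start@4 write@5
I2 mul r4: issue@3 deps=(0,None) exec_start@4 write@5
I3 mul r1: issue@4 deps=(None,0) exec_start@4 write@5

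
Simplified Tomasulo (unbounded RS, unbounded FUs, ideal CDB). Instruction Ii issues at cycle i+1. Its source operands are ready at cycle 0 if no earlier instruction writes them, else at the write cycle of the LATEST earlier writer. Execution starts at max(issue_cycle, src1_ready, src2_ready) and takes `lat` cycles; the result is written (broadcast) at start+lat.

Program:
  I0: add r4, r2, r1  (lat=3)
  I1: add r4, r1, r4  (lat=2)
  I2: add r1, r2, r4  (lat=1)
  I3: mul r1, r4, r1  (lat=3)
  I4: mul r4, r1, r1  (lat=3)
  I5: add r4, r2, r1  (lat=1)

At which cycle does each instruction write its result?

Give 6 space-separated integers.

I0 add r4: issue@1 deps=(None,None) exec_start@1 write@4
I1 add r4: issue@2 deps=(None,0) exec_start@4 write@6
I2 add r1: issue@3 deps=(None,1) exec_start@6 write@7
I3 mul r1: issue@4 deps=(1,2) exec_start@7 write@10
I4 mul r4: issue@5 deps=(3,3) exec_start@10 write@13
I5 add r4: issue@6 deps=(None,3) exec_start@10 write@11

Answer: 4 6 7 10 13 11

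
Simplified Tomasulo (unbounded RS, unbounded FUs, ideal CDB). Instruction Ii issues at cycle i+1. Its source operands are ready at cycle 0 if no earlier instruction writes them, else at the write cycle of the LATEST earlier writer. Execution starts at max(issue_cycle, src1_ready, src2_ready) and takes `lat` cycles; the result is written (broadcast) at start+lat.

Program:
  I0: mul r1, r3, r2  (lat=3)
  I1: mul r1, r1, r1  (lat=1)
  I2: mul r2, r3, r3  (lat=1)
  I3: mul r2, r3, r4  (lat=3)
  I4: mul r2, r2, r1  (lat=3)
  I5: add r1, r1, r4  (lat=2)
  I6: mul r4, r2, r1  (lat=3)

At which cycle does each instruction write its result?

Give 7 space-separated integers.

I0 mul r1: issue@1 deps=(None,None) exec_start@1 write@4
I1 mul r1: issue@2 deps=(0,0) exec_start@4 write@5
I2 mul r2: issue@3 deps=(None,None) exec_start@3 write@4
I3 mul r2: issue@4 deps=(None,None) exec_start@4 write@7
I4 mul r2: issue@5 deps=(3,1) exec_start@7 write@10
I5 add r1: issue@6 deps=(1,None) exec_start@6 write@8
I6 mul r4: issue@7 deps=(4,5) exec_start@10 write@13

Answer: 4 5 4 7 10 8 13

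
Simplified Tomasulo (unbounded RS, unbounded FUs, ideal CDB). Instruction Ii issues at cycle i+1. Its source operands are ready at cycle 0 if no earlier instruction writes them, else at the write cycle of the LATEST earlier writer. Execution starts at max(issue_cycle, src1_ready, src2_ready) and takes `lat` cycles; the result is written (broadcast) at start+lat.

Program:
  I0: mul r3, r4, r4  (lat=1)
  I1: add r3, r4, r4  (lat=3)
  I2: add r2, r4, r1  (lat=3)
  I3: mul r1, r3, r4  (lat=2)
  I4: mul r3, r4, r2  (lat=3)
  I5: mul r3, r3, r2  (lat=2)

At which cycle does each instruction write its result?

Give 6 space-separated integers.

I0 mul r3: issue@1 deps=(None,None) exec_start@1 write@2
I1 add r3: issue@2 deps=(None,None) exec_start@2 write@5
I2 add r2: issue@3 deps=(None,None) exec_start@3 write@6
I3 mul r1: issue@4 deps=(1,None) exec_start@5 write@7
I4 mul r3: issue@5 deps=(None,2) exec_start@6 write@9
I5 mul r3: issue@6 deps=(4,2) exec_start@9 write@11

Answer: 2 5 6 7 9 11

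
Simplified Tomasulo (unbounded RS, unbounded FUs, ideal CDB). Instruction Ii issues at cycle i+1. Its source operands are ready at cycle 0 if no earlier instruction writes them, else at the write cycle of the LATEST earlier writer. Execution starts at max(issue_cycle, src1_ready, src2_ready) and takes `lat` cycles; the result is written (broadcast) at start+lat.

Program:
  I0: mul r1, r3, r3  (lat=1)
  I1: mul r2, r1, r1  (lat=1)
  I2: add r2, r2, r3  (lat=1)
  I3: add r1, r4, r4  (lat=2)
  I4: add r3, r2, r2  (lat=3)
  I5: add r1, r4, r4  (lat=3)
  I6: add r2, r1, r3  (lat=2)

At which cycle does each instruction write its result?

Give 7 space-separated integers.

I0 mul r1: issue@1 deps=(None,None) exec_start@1 write@2
I1 mul r2: issue@2 deps=(0,0) exec_start@2 write@3
I2 add r2: issue@3 deps=(1,None) exec_start@3 write@4
I3 add r1: issue@4 deps=(None,None) exec_start@4 write@6
I4 add r3: issue@5 deps=(2,2) exec_start@5 write@8
I5 add r1: issue@6 deps=(None,None) exec_start@6 write@9
I6 add r2: issue@7 deps=(5,4) exec_start@9 write@11

Answer: 2 3 4 6 8 9 11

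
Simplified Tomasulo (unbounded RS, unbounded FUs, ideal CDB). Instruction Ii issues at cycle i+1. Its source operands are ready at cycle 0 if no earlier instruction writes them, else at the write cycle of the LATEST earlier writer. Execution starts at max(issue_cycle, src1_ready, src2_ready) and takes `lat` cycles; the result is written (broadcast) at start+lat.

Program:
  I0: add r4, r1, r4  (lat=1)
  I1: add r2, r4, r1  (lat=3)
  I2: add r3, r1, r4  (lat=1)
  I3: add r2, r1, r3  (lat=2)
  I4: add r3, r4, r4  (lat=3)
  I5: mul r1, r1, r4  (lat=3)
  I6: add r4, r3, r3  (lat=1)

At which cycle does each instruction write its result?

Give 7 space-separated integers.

Answer: 2 5 4 6 8 9 9

Derivation:
I0 add r4: issue@1 deps=(None,None) exec_start@1 write@2
I1 add r2: issue@2 deps=(0,None) exec_start@2 write@5
I2 add r3: issue@3 deps=(None,0) exec_start@3 write@4
I3 add r2: issue@4 deps=(None,2) exec_start@4 write@6
I4 add r3: issue@5 deps=(0,0) exec_start@5 write@8
I5 mul r1: issue@6 deps=(None,0) exec_start@6 write@9
I6 add r4: issue@7 deps=(4,4) exec_start@8 write@9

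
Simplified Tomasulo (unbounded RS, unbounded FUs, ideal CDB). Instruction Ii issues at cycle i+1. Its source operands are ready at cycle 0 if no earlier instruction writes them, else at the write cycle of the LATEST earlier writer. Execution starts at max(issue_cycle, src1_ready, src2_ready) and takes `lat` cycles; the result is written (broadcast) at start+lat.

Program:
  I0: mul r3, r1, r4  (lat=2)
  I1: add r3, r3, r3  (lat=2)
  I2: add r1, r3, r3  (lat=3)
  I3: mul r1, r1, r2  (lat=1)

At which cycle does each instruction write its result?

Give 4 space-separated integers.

I0 mul r3: issue@1 deps=(None,None) exec_start@1 write@3
I1 add r3: issue@2 deps=(0,0) exec_start@3 write@5
I2 add r1: issue@3 deps=(1,1) exec_start@5 write@8
I3 mul r1: issue@4 deps=(2,None) exec_start@8 write@9

Answer: 3 5 8 9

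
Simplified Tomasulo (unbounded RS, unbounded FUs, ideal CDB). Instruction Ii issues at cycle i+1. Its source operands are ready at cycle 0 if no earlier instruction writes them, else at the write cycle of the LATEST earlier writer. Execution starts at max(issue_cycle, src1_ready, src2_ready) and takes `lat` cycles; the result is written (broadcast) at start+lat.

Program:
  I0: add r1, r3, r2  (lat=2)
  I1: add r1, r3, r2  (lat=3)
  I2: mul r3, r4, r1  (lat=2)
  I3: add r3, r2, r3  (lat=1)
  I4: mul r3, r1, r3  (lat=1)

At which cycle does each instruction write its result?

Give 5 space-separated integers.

Answer: 3 5 7 8 9

Derivation:
I0 add r1: issue@1 deps=(None,None) exec_start@1 write@3
I1 add r1: issue@2 deps=(None,None) exec_start@2 write@5
I2 mul r3: issue@3 deps=(None,1) exec_start@5 write@7
I3 add r3: issue@4 deps=(None,2) exec_start@7 write@8
I4 mul r3: issue@5 deps=(1,3) exec_start@8 write@9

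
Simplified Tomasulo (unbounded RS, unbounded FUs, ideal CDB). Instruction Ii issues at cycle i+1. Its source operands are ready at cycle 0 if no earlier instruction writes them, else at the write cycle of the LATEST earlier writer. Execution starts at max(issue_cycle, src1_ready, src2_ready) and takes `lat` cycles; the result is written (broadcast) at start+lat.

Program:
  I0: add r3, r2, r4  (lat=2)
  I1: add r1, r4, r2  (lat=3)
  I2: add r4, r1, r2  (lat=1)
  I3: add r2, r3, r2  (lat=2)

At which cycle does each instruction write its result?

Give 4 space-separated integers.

Answer: 3 5 6 6

Derivation:
I0 add r3: issue@1 deps=(None,None) exec_start@1 write@3
I1 add r1: issue@2 deps=(None,None) exec_start@2 write@5
I2 add r4: issue@3 deps=(1,None) exec_start@5 write@6
I3 add r2: issue@4 deps=(0,None) exec_start@4 write@6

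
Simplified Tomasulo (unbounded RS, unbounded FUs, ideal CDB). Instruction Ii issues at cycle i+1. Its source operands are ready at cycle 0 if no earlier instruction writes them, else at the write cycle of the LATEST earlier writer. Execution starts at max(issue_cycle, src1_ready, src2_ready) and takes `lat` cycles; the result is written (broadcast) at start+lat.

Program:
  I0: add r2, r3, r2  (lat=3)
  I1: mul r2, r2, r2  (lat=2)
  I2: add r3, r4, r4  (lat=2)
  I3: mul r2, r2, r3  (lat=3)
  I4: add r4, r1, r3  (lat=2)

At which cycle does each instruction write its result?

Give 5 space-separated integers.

I0 add r2: issue@1 deps=(None,None) exec_start@1 write@4
I1 mul r2: issue@2 deps=(0,0) exec_start@4 write@6
I2 add r3: issue@3 deps=(None,None) exec_start@3 write@5
I3 mul r2: issue@4 deps=(1,2) exec_start@6 write@9
I4 add r4: issue@5 deps=(None,2) exec_start@5 write@7

Answer: 4 6 5 9 7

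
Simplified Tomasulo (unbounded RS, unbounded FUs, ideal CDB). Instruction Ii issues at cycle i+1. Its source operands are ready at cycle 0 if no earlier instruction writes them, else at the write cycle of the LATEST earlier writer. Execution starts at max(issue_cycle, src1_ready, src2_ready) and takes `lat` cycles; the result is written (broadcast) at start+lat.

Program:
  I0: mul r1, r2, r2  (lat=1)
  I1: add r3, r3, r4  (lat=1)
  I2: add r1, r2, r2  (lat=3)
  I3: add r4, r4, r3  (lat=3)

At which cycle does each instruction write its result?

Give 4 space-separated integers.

I0 mul r1: issue@1 deps=(None,None) exec_start@1 write@2
I1 add r3: issue@2 deps=(None,None) exec_start@2 write@3
I2 add r1: issue@3 deps=(None,None) exec_start@3 write@6
I3 add r4: issue@4 deps=(None,1) exec_start@4 write@7

Answer: 2 3 6 7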